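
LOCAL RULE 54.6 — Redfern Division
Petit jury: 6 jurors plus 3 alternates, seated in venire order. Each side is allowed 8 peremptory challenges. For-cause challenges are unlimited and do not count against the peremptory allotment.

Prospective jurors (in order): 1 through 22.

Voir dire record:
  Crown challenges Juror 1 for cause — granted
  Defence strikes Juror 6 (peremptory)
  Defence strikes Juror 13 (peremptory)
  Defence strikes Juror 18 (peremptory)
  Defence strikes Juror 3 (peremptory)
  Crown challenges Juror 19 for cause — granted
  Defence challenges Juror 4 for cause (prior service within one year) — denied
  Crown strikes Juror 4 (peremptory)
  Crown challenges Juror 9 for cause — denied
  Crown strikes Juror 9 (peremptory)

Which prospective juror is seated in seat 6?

Removed: #1, #3, #4, #6, #9, #13, #18, #19.
Seating in order: seats 1–6 → #2, #5, #7, #8, #10, #11; alternates → #12, #14, #15.
So seat 6 is #11.

11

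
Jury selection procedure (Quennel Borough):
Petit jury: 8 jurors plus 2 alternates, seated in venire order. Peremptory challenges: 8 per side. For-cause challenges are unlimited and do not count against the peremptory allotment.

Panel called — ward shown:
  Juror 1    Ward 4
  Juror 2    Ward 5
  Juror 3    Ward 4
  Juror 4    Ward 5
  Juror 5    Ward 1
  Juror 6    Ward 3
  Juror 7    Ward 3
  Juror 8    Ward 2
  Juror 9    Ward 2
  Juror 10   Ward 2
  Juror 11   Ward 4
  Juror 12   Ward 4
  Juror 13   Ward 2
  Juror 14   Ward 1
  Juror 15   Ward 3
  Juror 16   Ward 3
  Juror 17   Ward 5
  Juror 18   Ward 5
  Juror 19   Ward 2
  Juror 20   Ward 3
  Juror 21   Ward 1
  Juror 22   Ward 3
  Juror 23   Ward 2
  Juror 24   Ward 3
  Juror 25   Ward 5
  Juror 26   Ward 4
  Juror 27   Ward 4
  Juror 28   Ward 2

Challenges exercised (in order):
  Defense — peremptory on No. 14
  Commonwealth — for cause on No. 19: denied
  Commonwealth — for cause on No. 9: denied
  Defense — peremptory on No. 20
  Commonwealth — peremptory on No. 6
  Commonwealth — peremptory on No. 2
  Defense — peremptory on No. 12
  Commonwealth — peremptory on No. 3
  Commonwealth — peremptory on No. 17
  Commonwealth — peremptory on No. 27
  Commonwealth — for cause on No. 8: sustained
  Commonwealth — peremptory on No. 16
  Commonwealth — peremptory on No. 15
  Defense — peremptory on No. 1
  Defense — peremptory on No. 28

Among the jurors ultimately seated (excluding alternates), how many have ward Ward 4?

1

Removed: #1, #2, #3, #6, #8, #12, #14, #15, #16, #17, #20, #27, #28.
Seated jurors 1–8: #4, #5, #7, #9, #10, #11, #13, #18 (alternates #19, #21 not counted).
Of those, in Ward 4: #11 → 1.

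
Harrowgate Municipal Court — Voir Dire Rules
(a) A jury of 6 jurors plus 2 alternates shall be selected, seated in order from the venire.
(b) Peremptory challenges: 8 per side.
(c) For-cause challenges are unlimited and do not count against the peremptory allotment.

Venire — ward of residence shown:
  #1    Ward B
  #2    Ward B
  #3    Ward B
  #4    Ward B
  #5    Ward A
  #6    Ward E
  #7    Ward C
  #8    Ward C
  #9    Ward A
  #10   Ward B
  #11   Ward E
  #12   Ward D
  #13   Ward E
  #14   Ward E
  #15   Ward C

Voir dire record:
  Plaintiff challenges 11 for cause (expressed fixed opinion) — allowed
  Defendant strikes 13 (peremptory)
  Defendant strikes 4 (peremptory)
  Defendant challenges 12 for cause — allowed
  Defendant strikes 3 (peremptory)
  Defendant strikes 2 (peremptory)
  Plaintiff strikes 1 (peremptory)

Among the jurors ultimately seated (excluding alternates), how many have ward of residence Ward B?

1

Removed: #1, #2, #3, #4, #11, #12, #13.
Seated jurors 1–6: #5, #6, #7, #8, #9, #10 (alternates #14, #15 not counted).
Of those, in Ward B: #10 → 1.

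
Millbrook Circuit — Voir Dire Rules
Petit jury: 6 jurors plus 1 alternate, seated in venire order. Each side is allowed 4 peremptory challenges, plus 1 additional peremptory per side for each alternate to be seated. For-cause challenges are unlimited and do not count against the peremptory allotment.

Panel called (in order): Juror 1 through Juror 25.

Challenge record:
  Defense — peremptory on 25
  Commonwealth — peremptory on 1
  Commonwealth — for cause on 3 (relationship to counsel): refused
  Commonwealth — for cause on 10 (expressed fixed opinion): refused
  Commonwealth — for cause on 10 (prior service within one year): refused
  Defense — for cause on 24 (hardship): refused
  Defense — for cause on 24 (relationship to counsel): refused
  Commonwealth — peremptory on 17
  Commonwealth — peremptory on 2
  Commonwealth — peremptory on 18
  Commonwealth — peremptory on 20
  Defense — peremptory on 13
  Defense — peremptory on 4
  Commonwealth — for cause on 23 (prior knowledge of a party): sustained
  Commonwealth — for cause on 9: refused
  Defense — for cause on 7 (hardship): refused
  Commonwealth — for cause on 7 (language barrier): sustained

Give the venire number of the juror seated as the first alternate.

11

Removed: #1, #2, #4, #7, #13, #17, #18, #20, #23, #25. (#3, #9, #10, #24 stay — for-cause denied.)
Seating in order: seats 1–6 → #3, #5, #6, #8, #9, #10; alternates → #11.
So alternate 1 is #11.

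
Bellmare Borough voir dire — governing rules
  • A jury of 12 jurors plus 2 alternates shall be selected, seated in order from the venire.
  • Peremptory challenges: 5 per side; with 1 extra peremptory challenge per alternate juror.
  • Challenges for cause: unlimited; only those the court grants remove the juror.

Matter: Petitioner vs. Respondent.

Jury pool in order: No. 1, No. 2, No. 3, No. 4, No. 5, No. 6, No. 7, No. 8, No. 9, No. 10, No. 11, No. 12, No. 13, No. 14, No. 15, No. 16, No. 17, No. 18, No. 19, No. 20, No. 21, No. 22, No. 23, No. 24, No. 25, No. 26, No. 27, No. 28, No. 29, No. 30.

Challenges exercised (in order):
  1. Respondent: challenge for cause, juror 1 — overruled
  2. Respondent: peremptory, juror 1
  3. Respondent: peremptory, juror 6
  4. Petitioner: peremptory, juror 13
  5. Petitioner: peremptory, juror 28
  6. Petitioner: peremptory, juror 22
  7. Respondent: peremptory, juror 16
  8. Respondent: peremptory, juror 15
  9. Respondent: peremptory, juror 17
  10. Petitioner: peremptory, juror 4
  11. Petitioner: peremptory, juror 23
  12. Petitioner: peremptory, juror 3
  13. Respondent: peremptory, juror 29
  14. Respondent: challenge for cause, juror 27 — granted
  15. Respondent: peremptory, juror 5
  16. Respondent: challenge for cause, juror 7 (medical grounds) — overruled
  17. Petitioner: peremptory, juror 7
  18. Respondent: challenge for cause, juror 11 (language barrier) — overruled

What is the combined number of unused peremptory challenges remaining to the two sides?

Petitioner allotment: 5 base + 1 × 2 alternates = 7. Respondent allotment: 5 base + 1 × 2 alternates = 7.
Petitioner peremptories used: #13, #28, #22, #4, #23, #3, #7 — 7.
Respondent peremptories used: #1, #6, #16, #15, #17, #29, #5 — 7 (for-cause on #1, #27, #7, #11 don't count).
Remaining: (7 − 7) + (7 − 7) = 0.

0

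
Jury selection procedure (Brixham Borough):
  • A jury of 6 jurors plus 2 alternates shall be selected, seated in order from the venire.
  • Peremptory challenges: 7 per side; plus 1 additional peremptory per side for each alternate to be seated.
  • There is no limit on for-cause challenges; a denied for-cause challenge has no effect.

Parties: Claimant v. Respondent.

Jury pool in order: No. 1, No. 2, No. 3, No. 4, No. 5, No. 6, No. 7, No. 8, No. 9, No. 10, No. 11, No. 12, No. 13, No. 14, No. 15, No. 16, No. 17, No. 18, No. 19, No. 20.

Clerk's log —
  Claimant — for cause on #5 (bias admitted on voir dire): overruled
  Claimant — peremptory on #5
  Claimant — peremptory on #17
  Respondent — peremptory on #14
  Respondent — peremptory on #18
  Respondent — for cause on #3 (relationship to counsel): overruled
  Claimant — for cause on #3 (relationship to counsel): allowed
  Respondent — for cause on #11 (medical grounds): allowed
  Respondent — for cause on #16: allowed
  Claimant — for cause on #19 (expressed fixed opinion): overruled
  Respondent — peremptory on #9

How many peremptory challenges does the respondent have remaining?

Respondent allotment: 7 base + 1 × 2 alternates = 9.
Respondent peremptories used: #14, #18, #9 — 3 (for-cause on #3, #11, #16 don't count).
Remaining: 9 − 3 = 6.

6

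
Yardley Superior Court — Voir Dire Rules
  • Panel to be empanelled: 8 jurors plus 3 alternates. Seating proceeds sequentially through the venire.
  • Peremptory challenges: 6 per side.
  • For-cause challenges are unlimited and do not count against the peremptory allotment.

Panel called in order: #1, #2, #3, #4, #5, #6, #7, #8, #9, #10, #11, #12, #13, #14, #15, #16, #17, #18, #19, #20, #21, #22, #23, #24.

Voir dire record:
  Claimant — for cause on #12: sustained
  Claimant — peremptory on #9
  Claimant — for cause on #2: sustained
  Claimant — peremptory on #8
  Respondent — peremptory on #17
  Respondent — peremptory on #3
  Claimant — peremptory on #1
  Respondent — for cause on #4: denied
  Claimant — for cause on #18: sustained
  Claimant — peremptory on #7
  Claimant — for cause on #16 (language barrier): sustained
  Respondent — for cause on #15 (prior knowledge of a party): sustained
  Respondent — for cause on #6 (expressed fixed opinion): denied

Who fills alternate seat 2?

Removed: #1, #2, #3, #7, #8, #9, #12, #15, #16, #17, #18. (#4, #6 stay — for-cause denied.)
Seating in order: seats 1–8 → #4, #5, #6, #10, #11, #13, #14, #19; alternates → #20, #21, #22.
So alternate 2 is #21.

21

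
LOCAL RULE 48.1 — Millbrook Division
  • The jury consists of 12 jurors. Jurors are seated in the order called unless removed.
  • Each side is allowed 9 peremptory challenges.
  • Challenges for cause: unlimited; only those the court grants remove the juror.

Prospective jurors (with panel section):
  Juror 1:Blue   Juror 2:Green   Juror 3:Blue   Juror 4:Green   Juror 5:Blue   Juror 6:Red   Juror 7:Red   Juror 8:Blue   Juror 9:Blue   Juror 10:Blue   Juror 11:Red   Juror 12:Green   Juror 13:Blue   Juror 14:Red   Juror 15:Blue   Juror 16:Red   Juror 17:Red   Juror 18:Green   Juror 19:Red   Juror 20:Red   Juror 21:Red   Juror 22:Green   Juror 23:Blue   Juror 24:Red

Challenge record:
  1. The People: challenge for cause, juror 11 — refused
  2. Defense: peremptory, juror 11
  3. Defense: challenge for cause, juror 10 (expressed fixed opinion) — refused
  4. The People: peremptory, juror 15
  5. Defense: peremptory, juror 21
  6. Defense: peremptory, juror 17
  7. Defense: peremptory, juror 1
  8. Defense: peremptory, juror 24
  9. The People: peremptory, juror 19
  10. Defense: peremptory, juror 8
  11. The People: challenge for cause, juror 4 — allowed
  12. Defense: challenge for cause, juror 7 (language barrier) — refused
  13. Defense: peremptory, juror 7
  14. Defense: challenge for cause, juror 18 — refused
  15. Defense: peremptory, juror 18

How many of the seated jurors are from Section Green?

3

Removed: #1, #4, #7, #8, #11, #15, #17, #18, #19, #21, #24.
Seated jurors 1–12: #2, #3, #5, #6, #9, #10, #12, #13, #14, #16, #20, #22.
Of those, in Section Green: #2, #12, #22 → 3.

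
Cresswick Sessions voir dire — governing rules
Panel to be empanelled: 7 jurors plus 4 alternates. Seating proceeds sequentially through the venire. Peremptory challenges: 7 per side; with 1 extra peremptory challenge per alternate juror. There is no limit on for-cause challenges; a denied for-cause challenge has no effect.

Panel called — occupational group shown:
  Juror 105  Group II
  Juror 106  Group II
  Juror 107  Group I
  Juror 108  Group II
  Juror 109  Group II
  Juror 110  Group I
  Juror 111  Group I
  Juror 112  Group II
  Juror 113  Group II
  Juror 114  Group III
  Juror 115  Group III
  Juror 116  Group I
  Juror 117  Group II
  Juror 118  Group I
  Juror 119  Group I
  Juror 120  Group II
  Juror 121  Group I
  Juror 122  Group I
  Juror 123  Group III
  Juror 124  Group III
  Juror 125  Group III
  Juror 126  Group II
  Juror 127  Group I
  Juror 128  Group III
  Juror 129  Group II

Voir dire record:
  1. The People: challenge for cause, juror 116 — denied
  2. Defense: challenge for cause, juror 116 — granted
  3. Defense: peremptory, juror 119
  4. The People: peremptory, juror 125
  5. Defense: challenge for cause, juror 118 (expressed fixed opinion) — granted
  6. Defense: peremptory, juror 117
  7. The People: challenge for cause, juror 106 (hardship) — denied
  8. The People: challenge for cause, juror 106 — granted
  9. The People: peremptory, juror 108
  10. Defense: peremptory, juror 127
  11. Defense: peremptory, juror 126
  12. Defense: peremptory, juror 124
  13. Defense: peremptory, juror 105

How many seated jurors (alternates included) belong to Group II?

Removed: #105, #106, #108, #116, #117, #118, #119, #124, #125, #126, #127.
Seated (11 incl. alternates): #107, #109, #110, #111, #112, #113, #114, #115, #120, #121, #122.
Of those, in Group II: #109, #112, #113, #120 → 4.

4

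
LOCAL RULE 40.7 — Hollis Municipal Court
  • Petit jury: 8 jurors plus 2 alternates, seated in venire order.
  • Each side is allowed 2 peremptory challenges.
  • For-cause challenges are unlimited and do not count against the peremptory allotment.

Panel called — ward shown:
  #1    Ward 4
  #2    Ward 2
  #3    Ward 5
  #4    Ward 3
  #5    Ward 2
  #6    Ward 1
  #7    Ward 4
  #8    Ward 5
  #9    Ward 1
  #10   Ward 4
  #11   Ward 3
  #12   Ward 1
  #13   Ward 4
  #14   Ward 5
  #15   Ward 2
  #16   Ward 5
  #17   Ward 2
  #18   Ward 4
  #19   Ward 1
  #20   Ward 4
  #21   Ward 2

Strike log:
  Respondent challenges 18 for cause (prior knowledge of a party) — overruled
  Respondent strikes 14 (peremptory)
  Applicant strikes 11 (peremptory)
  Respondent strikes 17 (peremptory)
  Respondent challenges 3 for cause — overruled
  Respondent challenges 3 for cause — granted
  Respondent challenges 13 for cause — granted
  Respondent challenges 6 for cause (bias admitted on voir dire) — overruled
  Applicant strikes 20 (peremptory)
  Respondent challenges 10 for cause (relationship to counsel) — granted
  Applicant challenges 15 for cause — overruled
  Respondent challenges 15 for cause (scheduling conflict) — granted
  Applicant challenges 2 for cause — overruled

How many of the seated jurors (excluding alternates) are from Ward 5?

1

Removed: #3, #10, #11, #13, #14, #15, #17, #20.
Seated jurors 1–8: #1, #2, #4, #5, #6, #7, #8, #9 (alternates #12, #16 not counted).
Of those, in Ward 5: #8 → 1.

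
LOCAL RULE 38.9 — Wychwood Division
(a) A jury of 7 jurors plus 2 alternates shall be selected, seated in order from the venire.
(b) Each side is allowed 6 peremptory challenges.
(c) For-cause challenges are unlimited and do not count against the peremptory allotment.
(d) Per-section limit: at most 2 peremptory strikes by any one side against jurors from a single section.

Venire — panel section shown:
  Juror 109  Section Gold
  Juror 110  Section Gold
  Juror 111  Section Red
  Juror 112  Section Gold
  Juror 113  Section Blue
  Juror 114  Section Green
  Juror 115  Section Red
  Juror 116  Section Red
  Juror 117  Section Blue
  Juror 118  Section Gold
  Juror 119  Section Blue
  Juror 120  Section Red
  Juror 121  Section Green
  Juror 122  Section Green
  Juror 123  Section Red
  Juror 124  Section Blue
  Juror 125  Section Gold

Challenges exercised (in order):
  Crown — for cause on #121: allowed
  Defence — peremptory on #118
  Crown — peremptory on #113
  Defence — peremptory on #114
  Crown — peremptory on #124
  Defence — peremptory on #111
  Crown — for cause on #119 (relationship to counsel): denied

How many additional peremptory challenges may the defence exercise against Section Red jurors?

1

Defence peremptories so far: #118, #114, #111 — 3 of 6 used, 3 left overall.
Against Section Red: #111 — 1 used; per-section cap 2 leaves 1.
Binding limit: min(3, 1) = 1.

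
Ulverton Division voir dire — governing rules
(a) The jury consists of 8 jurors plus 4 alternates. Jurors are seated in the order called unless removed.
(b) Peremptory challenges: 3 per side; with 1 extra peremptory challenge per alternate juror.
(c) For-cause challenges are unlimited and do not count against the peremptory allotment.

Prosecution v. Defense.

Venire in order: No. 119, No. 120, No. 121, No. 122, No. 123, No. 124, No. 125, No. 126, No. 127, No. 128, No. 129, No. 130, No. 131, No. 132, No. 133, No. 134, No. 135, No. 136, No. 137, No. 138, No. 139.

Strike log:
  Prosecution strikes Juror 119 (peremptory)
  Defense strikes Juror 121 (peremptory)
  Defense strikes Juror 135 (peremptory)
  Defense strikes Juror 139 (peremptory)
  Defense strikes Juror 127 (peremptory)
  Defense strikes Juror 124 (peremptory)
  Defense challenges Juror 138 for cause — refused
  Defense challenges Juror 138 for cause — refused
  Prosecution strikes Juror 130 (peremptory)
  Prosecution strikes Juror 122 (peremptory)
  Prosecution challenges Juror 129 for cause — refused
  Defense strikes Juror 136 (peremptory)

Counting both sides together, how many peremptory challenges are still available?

5

Prosecution allotment: 3 base + 1 × 4 alternates = 7. Defense allotment: 3 base + 1 × 4 alternates = 7.
Prosecution peremptories used: #119, #130, #122 — 3 (the for-cause on #129 doesn't count).
Defense peremptories used: #121, #135, #139, #127, #124, #136 — 6 (for-cause on #138, #138 don't count).
Remaining: (7 − 3) + (7 − 6) = 5.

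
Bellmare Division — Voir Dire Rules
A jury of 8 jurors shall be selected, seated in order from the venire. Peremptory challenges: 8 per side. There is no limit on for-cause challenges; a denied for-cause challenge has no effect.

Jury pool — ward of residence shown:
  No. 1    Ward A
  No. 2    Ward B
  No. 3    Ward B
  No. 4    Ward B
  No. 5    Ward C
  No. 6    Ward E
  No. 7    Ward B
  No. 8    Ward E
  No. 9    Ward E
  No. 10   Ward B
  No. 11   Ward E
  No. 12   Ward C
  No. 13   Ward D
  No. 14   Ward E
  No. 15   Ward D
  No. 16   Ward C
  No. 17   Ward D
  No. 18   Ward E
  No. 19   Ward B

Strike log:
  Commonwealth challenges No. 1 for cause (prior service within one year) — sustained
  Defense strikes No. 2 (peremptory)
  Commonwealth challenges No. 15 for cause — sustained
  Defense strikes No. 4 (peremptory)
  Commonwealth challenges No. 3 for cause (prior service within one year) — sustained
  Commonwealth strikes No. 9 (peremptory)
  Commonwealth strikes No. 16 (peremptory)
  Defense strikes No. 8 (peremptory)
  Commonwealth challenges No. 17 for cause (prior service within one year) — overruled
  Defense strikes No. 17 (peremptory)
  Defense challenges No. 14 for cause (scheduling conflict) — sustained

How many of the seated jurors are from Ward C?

Removed: #1, #2, #3, #4, #8, #9, #14, #15, #16, #17.
Seated jurors 1–8: #5, #6, #7, #10, #11, #12, #13, #18.
Of those, in Ward C: #5, #12 → 2.

2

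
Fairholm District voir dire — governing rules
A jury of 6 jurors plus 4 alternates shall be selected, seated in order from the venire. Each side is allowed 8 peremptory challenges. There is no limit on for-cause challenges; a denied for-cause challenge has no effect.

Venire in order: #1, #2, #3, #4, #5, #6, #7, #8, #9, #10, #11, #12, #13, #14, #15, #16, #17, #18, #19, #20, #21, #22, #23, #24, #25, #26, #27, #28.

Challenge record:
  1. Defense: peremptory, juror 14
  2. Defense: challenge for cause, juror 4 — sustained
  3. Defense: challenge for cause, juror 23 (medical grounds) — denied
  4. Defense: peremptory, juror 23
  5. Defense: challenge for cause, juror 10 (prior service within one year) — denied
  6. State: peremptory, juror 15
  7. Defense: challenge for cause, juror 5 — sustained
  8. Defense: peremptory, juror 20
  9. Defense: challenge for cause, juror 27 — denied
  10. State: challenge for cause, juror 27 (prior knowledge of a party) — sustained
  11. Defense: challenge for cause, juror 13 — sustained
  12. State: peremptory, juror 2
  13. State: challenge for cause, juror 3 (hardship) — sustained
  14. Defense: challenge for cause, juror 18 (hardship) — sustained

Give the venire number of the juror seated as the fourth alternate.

Removed: #2, #3, #4, #5, #13, #14, #15, #18, #20, #23, #27. (#10 stays — for-cause denied.)
Filling seats in venire order through position 10: #1, #6, #7, #8, #9, #10, #11, #12, #16, #17.
So alternate 4 is #17.

17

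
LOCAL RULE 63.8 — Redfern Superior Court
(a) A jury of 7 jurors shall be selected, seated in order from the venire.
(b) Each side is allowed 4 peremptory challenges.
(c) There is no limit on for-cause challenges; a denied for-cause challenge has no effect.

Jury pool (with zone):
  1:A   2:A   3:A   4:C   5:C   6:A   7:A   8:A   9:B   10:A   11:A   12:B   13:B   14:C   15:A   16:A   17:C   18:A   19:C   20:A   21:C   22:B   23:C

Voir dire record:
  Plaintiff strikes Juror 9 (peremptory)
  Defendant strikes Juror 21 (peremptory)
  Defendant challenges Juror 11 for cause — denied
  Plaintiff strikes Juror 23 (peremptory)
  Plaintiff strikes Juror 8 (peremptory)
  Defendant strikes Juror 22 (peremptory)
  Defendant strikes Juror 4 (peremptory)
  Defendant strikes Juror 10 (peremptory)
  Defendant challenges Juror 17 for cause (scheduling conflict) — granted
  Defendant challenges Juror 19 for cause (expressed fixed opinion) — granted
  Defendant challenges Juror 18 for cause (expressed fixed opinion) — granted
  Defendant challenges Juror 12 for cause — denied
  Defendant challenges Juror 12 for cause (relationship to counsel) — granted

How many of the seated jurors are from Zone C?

1

Removed: #4, #8, #9, #10, #12, #17, #18, #19, #21, #22, #23.
Seated jurors 1–7: #1, #2, #3, #5, #6, #7, #11.
Of those, in Zone C: #5 → 1.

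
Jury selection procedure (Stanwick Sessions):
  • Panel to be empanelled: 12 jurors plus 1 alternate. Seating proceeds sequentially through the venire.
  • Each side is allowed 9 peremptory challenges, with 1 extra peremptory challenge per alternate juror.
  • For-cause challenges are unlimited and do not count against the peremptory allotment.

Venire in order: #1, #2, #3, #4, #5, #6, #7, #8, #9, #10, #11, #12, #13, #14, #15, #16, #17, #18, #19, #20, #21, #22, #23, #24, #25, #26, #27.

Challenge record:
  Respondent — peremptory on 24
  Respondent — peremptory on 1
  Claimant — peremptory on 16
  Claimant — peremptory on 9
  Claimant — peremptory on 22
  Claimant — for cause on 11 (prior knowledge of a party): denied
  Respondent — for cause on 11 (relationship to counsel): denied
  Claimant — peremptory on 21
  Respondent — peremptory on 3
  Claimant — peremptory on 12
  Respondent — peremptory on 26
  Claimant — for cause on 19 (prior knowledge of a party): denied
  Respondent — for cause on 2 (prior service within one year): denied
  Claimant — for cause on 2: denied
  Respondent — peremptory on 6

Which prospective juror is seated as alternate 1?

19

Removed: #1, #3, #6, #9, #12, #16, #21, #22, #24, #26. (#2, #11, #19 stay — for-cause denied.)
Filling seats in venire order through position 13: #2, #4, #5, #7, #8, #10, #11, #13, #14, #15, #17, #18, #19.
So alternate 1 is #19.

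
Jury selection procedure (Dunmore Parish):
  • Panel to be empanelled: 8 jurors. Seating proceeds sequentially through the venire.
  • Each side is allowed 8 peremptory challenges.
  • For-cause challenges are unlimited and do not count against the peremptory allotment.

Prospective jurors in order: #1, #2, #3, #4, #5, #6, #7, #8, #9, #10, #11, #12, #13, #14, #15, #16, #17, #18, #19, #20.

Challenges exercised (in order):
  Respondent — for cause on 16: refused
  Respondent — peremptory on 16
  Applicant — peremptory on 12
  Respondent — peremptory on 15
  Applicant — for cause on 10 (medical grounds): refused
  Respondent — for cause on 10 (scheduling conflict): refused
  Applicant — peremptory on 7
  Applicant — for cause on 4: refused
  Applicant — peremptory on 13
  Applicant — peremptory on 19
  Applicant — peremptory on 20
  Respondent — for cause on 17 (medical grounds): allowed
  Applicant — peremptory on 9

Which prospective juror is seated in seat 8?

Removed: #7, #9, #12, #13, #15, #16, #17, #19, #20. (#4, #10 stay — for-cause denied.)
Seating in order: seats 1–8 → #1, #2, #3, #4, #5, #6, #8, #10.
So seat 8 is #10.

10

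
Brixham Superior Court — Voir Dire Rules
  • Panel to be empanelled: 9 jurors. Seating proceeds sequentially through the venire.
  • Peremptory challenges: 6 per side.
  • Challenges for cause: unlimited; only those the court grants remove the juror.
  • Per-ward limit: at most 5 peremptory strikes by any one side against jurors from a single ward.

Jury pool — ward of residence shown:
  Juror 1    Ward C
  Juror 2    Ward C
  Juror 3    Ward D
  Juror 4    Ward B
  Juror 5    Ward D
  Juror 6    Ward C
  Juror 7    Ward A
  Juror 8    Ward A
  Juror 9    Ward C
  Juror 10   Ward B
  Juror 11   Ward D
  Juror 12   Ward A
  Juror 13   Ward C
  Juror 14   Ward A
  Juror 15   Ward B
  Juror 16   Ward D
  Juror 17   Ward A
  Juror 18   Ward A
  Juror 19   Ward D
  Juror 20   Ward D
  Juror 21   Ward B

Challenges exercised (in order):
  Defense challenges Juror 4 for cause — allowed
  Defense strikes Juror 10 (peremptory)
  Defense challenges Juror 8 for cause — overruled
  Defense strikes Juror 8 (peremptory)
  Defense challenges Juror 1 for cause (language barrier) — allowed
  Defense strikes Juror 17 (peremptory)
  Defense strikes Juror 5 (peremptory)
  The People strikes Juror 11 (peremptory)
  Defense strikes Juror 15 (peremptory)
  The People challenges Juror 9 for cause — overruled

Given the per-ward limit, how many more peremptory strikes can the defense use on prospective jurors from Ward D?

1

Defense peremptories so far: #10, #8, #17, #5, #15 — 5 of 6 used, 1 left overall.
Against Ward D: #5 — 1 used; per-ward cap 5 leaves 4.
Binding limit: min(1, 4) = 1.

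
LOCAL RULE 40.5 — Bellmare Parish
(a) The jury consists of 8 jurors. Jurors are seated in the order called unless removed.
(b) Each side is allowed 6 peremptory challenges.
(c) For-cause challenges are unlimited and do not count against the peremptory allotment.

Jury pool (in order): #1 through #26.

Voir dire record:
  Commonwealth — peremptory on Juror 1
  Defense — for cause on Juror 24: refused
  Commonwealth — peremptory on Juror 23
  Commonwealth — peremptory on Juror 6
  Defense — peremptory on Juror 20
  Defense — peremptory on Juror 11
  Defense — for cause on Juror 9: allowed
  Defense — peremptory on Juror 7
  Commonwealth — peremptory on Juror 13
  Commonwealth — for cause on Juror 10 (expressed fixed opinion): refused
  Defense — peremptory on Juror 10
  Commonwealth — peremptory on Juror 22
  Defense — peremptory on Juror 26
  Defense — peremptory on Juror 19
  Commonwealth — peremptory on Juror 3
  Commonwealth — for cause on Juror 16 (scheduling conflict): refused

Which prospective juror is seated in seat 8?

16

Removed: #1, #3, #6, #7, #9, #10, #11, #13, #19, #20, #22, #23, #26. (#16, #24 stay — for-cause denied.)
Seating in order: seats 1–8 → #2, #4, #5, #8, #12, #14, #15, #16.
So seat 8 is #16.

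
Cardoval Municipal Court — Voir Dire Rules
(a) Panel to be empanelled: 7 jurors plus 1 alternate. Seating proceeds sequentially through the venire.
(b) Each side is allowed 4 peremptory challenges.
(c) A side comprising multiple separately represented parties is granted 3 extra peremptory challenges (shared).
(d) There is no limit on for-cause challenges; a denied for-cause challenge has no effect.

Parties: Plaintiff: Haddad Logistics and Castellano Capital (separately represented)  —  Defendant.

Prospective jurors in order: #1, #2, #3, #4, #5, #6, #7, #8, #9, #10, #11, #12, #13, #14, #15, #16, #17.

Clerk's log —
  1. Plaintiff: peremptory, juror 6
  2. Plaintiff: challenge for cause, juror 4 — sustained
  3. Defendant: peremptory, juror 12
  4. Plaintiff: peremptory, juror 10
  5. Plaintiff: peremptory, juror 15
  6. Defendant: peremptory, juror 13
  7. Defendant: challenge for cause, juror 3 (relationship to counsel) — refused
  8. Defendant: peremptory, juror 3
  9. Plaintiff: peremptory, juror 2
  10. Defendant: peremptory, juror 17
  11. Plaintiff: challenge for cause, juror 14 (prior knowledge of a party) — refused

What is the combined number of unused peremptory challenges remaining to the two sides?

3

Plaintiff allotment: 4 base + 3 multi-party = 7. Defendant allotment: 4.
Plaintiff peremptories used: #6, #10, #15, #2 — 4 (for-cause on #4, #14 don't count).
Defendant peremptories used: #12, #13, #3, #17 — 4 (the for-cause on #3 doesn't count).
Remaining: (7 − 4) + (4 − 4) = 3.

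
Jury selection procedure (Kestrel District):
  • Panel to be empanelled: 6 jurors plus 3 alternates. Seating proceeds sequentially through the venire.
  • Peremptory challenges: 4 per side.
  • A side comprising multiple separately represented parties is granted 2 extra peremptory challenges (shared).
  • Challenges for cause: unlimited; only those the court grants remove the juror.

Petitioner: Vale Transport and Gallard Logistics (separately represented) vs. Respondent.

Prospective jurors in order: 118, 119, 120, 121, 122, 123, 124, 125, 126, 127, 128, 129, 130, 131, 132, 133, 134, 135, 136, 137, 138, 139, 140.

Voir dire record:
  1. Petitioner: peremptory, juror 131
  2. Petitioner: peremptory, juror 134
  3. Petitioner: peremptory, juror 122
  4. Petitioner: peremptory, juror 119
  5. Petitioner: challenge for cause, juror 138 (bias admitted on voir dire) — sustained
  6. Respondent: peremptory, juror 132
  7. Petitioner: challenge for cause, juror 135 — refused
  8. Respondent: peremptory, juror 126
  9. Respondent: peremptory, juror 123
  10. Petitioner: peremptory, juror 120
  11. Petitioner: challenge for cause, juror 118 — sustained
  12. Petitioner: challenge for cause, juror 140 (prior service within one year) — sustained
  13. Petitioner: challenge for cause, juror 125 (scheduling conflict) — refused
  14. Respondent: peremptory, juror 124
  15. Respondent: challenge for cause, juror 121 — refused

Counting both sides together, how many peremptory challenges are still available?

Petitioner allotment: 4 base + 2 multi-party = 6. Respondent allotment: 4.
Petitioner peremptories used: #131, #134, #122, #119, #120 — 5 (for-cause on #138, #135, #118, #140, #125 don't count).
Respondent peremptories used: #132, #126, #123, #124 — 4 (the for-cause on #121 doesn't count).
Remaining: (6 − 5) + (4 − 4) = 1.

1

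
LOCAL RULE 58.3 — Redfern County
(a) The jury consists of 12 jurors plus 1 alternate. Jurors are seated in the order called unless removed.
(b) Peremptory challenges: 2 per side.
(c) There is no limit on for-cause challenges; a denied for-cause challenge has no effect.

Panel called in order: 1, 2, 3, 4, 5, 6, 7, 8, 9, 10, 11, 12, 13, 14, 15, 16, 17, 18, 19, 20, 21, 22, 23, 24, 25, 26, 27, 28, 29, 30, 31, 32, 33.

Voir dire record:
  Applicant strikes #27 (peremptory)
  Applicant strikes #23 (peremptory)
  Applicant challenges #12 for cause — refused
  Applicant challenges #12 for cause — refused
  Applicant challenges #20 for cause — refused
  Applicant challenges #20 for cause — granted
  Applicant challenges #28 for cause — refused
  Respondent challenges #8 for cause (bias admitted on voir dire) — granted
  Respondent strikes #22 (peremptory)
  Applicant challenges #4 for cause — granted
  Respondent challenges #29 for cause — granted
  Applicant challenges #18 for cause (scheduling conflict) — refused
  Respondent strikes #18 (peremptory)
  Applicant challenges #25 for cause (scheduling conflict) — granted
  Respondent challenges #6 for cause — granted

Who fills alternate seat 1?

16

Removed: #4, #6, #8, #18, #20, #22, #23, #25, #27, #29. (#12, #28 stay — for-cause denied.)
Filling seats in venire order through position 13: #1, #2, #3, #5, #7, #9, #10, #11, #12, #13, #14, #15, #16.
So alternate 1 is #16.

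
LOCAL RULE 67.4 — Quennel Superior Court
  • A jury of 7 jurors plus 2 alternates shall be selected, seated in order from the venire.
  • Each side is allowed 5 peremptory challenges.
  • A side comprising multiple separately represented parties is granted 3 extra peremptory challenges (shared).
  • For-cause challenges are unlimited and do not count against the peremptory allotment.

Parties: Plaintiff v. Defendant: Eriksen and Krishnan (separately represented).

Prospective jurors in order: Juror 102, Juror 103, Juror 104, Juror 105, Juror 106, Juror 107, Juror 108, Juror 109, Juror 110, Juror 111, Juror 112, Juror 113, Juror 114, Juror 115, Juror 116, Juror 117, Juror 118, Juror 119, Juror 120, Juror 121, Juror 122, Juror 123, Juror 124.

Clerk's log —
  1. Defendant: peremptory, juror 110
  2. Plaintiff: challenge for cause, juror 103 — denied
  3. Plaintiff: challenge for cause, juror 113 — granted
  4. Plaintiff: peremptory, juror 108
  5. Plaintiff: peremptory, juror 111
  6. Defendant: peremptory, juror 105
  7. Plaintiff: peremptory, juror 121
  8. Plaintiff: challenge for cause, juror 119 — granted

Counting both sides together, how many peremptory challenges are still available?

8

Plaintiff allotment: 5. Defendant allotment: 5 base + 3 multi-party = 8.
Plaintiff peremptories used: #108, #111, #121 — 3 (for-cause on #103, #113, #119 don't count).
Defendant peremptories used: #110, #105 — 2.
Remaining: (5 − 3) + (8 − 2) = 8.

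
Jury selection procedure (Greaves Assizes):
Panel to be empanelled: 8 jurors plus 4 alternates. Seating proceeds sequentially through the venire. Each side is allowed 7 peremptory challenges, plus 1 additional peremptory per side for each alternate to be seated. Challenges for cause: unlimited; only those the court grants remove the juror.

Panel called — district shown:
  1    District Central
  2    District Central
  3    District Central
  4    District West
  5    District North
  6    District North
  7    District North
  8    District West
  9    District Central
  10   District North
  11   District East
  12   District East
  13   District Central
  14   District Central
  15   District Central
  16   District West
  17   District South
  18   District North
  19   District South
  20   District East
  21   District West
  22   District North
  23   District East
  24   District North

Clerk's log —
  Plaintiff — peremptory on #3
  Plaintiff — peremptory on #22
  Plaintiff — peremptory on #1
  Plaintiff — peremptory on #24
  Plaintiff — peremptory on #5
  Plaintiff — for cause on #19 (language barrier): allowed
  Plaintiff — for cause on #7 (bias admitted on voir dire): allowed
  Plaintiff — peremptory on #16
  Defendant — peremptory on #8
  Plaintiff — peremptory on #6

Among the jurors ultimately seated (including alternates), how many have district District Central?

Removed: #1, #3, #5, #6, #7, #8, #16, #19, #22, #24.
Seated (12 incl. alternates): #2, #4, #9, #10, #11, #12, #13, #14, #15, #17, #18, #20.
Of those, in District Central: #2, #9, #13, #14, #15 → 5.

5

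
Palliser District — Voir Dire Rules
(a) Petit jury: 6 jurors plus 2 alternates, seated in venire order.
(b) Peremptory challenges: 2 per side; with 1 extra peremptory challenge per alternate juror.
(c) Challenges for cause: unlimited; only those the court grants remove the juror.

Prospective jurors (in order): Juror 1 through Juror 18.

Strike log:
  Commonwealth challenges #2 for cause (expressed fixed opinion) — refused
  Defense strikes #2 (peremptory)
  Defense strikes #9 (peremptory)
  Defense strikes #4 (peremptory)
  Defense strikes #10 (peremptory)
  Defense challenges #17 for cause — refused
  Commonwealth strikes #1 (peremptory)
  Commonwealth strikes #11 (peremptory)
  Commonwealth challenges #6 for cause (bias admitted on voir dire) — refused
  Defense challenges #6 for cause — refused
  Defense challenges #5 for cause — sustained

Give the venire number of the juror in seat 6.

13

Removed: #1, #2, #4, #5, #9, #10, #11. (#6, #17 stay — for-cause denied.)
Seating in order: seats 1–6 → #3, #6, #7, #8, #12, #13; alternates → #14, #15.
So seat 6 is #13.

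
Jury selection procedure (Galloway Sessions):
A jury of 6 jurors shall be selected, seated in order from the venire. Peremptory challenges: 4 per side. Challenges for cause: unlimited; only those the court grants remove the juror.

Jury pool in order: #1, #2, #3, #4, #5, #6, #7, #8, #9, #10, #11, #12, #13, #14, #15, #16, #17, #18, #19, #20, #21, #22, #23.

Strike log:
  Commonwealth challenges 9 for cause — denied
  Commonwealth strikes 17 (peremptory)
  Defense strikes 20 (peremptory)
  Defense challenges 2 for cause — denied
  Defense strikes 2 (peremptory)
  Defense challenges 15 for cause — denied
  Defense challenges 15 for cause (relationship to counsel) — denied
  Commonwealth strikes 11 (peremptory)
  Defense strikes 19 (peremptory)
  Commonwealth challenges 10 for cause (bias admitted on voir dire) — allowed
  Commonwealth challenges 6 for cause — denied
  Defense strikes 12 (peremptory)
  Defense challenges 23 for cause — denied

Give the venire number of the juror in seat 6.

Removed: #2, #10, #11, #12, #17, #19, #20. (#6, #9, #15, #23 stay — for-cause denied.)
Seating in order: seats 1–6 → #1, #3, #4, #5, #6, #7.
So seat 6 is #7.

7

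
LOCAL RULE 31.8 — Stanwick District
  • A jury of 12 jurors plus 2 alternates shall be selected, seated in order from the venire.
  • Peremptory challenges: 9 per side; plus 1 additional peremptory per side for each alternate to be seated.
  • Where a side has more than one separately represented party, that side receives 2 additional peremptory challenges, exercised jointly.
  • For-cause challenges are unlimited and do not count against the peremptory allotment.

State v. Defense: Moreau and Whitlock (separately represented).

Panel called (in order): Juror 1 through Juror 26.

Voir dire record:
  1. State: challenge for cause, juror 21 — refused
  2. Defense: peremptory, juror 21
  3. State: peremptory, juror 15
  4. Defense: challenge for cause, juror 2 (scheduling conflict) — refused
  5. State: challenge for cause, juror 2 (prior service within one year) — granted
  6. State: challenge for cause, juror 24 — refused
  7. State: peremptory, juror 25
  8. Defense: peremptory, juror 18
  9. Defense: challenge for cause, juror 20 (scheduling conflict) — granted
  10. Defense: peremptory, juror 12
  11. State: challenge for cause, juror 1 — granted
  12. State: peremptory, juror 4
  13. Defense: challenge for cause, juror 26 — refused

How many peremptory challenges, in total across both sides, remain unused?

State allotment: 9 base + 1 × 2 alternates = 11. Defense allotment: 9 base + 1 × 2 alternates + 2 multi-party = 13.
State peremptories used: #15, #25, #4 — 3 (for-cause on #21, #2, #24, #1 don't count).
Defense peremptories used: #21, #18, #12 — 3 (for-cause on #2, #20, #26 don't count).
Remaining: (11 − 3) + (13 − 3) = 18.

18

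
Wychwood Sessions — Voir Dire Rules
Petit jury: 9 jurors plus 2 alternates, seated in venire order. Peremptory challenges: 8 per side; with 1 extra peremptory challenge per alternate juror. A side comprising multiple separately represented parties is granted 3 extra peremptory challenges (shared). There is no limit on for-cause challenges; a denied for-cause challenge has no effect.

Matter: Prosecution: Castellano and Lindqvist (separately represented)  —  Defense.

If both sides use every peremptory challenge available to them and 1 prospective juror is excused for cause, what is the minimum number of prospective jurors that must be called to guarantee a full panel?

35

Seats to fill: 9 + 2 alternates = 11.
Peremptories — Prosecution: 8 + 1×2 + 3 = 13; Defense: 8 + 1×2 = 10; total 23.
For-cause removals: 1.
Minimum venire: 11 + 23 + 1 = 35.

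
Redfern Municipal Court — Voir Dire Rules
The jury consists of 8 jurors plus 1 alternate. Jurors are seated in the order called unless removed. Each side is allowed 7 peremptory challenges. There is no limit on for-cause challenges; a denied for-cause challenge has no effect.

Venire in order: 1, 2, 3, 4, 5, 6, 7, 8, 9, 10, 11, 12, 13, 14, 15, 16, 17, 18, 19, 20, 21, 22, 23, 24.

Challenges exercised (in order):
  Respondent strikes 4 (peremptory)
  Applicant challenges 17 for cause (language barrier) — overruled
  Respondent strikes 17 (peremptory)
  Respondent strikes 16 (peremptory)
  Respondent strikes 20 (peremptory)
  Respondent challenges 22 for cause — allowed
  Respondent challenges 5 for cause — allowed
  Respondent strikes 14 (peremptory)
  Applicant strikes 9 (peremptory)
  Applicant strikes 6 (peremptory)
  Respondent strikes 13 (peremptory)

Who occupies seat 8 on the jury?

Removed: #4, #5, #6, #9, #13, #14, #16, #17, #20, #22.
Filling seats in venire order through position 8: #1, #2, #3, #7, #8, #10, #11, #12.
So seat 8 is #12.

12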